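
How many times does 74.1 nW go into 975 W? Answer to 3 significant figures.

(975) / (74.1 × 10⁻⁹) = 13.16 × 10⁹

13200000000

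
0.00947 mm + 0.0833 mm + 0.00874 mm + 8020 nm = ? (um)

109.53 um

In um:
  0.00947 mm = 0.00947 × 10³ um = 9.47
  0.0833 mm = 0.0833 × 10³ um = 83.3
  0.00874 mm = 0.00874 × 10³ um = 8.74
  8020 nm = 8020 × 10⁻³ um = 8.02
Sum: 9.47 + 83.3 + 8.74 + 8.02 = 109.53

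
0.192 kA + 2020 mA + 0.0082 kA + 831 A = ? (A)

In A:
  0.192 kA = 0.192 × 10^3 A = 192
  2020 mA = 2020 × 10^-3 A = 2.02
  0.0082 kA = 0.0082 × 10^3 A = 8.2
  831 A → 831
Sum: 192 + 2.02 + 8.2 + 831 = 1033.22

1033.22 A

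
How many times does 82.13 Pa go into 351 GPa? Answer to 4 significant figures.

(351 × 10^9) / (82.13) = 4.2737 × 10^9

4274000000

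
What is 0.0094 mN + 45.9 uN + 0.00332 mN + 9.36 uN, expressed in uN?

In uN:
  0.0094 mN = 0.0094 × 10³ uN = 9.4
  45.9 uN → 45.9
  0.00332 mN = 0.00332 × 10³ uN = 3.32
  9.36 uN → 9.36
Sum: 9.4 + 45.9 + 3.32 + 9.36 = 67.98

67.98 uN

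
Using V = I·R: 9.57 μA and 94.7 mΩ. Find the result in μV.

9.57e-6 × 94.7e-3 = 906.279e-9 V

0.906279 μV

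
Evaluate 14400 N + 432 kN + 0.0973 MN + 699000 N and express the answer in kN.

1242.7 kN

In kN:
  14400 N = 14400 × 10⁻³ kN = 14.4
  432 kN → 432
  0.0973 MN = 0.0973 × 10³ kN = 97.3
  699000 N = 699000 × 10⁻³ kN = 699
Sum: 14.4 + 432 + 97.3 + 699 = 1242.7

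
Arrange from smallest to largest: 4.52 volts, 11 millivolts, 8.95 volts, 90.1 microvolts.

4.52 volts = 4.52 volts
11 millivolts = 0.011 volts
8.95 volts = 8.95 volts
90.1 microvolts = 0.0000901 volts

90.1 microvolts < 11 millivolts < 4.52 volts < 8.95 volts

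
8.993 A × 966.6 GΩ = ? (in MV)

8.993 × 966.6e9 = 8692.6338e9 V

8692633.8 MV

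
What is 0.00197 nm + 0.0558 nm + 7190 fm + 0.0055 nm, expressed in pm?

In pm:
  0.00197 nm = 0.00197 × 10^3 pm = 1.97
  0.0558 nm = 0.0558 × 10^3 pm = 55.8
  7190 fm = 7190 × 10^-3 pm = 7.19
  0.0055 nm = 0.0055 × 10^3 pm = 5.5
Sum: 1.97 + 55.8 + 7.19 + 5.5 = 70.46

70.46 pm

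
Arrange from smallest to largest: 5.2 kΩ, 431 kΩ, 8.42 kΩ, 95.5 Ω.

95.5 Ω < 5.2 kΩ < 8.42 kΩ < 431 kΩ

5.2 kΩ = 5200 Ω
431 kΩ = 431000 Ω
8.42 kΩ = 8420 Ω
95.5 Ω = 95.5 Ω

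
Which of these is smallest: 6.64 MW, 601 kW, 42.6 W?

42.6 W

6.64 MW = 6640000 W
601 kW = 601000 W
42.6 W = 42.6 W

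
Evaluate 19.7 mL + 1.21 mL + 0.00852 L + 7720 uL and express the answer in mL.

37.15 mL

In mL:
  19.7 mL → 19.7
  1.21 mL → 1.21
  0.00852 L = 0.00852 × 10³ mL = 8.52
  7720 uL = 7720 × 10⁻³ mL = 7.72
Sum: 19.7 + 1.21 + 8.52 + 7.72 = 37.15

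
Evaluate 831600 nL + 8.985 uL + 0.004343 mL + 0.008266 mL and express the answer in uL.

In uL:
  831600 nL = 831600e-3 uL = 831.6
  8.985 uL → 8.985
  0.004343 mL = 0.004343e3 uL = 4.343
  0.008266 mL = 0.008266e3 uL = 8.266
Sum: 831.6 + 8.985 + 4.343 + 8.266 = 853.194

853.194 uL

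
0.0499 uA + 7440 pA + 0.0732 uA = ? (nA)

In nA:
  0.0499 uA = 0.0499e3 nA = 49.9
  7440 pA = 7440e-3 nA = 7.44
  0.0732 uA = 0.0732e3 nA = 73.2
Sum: 49.9 + 7.44 + 73.2 = 130.54

130.54 nA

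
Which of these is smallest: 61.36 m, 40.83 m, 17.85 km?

40.83 m

61.36 m = 61.36 m
40.83 m = 40.83 m
17.85 km = 17850 m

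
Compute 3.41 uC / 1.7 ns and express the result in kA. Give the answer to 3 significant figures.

(3.41 × 10^-6) / (1.7 × 10^-9) = 2.0059 × 10^3 A

2.01 kA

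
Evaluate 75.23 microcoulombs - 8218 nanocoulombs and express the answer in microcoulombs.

67.012 microcoulombs

In microcoulombs:
  75.23 microcoulombs → 75.23
  8218 nanocoulombs = 8218e-3 microcoulombs = 8.218
Difference: 75.23 - 8.218 = 67.012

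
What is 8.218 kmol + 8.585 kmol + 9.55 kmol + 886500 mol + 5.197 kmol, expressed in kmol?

In kmol:
  8.218 kmol → 8.218
  8.585 kmol → 8.585
  9.55 kmol → 9.55
  886500 mol = 886500 × 10⁻³ kmol = 886.5
  5.197 kmol → 5.197
Sum: 8.218 + 8.585 + 9.55 + 886.5 + 5.197 = 918.05

918.05 kmol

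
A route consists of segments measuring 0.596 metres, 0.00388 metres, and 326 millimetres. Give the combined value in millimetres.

925.88 millimetres

In millimetres:
  0.596 metres = 0.596 × 10^3 millimetres = 596
  0.00388 metres = 0.00388 × 10^3 millimetres = 3.88
  326 millimetres → 326
Sum: 596 + 3.88 + 326 = 925.88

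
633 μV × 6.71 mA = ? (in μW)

4.24743 μW

633 × 10^-6 × 6.71 × 10^-3 = 4247.43 × 10^-9 W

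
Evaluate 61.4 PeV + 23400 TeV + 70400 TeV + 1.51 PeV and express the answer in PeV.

In PeV:
  61.4 PeV → 61.4
  23400 TeV = 23400 × 10^-3 PeV = 23.4
  70400 TeV = 70400 × 10^-3 PeV = 70.4
  1.51 PeV → 1.51
Sum: 61.4 + 23.4 + 70.4 + 1.51 = 156.71

156.71 PeV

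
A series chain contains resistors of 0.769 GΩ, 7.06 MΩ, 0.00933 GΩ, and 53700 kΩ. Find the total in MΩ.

In MΩ:
  0.769 GΩ = 0.769 × 10³ MΩ = 769
  7.06 MΩ → 7.06
  0.00933 GΩ = 0.00933 × 10³ MΩ = 9.33
  53700 kΩ = 53700 × 10⁻³ MΩ = 53.7
Sum: 769 + 7.06 + 9.33 + 53.7 = 839.09

839.09 MΩ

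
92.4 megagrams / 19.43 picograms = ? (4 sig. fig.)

4756000000000000000

(92.4 × 10⁶) / (19.43 × 10⁻¹²) = 4.7555 × 10¹⁸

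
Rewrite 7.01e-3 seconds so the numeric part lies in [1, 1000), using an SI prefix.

7.01 milliseconds

= 7.01e-3 seconds; 1e-3 is milli.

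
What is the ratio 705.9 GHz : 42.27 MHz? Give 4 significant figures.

16700

(705.9e9) / (42.27e6) = 16.7e3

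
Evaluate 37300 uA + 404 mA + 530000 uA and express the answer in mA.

In mA:
  37300 uA = 37300 × 10⁻³ mA = 37.3
  404 mA → 404
  530000 uA = 530000 × 10⁻³ mA = 530
Sum: 37.3 + 404 + 530 = 971.3

971.3 mA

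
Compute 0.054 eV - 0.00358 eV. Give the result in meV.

In meV:
  0.054 eV = 0.054 × 10^3 meV = 54
  0.00358 eV = 0.00358 × 10^3 meV = 3.58
Difference: 54 - 3.58 = 50.42

50.42 meV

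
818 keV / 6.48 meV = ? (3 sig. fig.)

(818 × 10^3) / (6.48 × 10^-3) = 126.2 × 10^6

126000000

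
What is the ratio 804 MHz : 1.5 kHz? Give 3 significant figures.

(804 × 10⁶) / (1.5 × 10³) = 536 × 10³

536000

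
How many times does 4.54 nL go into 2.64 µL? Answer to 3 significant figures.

(2.64 × 10⁻⁶) / (4.54 × 10⁻⁹) = 0.5815 × 10³

581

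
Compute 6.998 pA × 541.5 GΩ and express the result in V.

3.789417 V

6.998 × 10^-12 × 541.5 × 10^9 = 3789.417 × 10^-3 V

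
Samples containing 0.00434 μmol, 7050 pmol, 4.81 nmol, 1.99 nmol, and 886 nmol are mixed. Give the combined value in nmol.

904.19 nmol

In nmol:
  0.00434 μmol = 0.00434e3 nmol = 4.34
  7050 pmol = 7050e-3 nmol = 7.05
  4.81 nmol → 4.81
  1.99 nmol → 1.99
  886 nmol → 886
Sum: 4.34 + 7.05 + 4.81 + 1.99 + 886 = 904.19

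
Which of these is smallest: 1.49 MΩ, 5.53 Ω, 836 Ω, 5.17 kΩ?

5.53 Ω

1.49 MΩ = 1490000 Ω
5.53 Ω = 5.53 Ω
836 Ω = 836 Ω
5.17 kΩ = 5170 Ω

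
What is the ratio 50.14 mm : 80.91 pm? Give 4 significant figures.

(50.14 × 10^-3) / (80.91 × 10^-12) = 0.6197 × 10^9

619700000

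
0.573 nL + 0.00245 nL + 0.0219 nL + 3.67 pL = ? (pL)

601.02 pL

In pL:
  0.573 nL = 0.573 × 10³ pL = 573
  0.00245 nL = 0.00245 × 10³ pL = 2.45
  0.0219 nL = 0.0219 × 10³ pL = 21.9
  3.67 pL → 3.67
Sum: 573 + 2.45 + 21.9 + 3.67 = 601.02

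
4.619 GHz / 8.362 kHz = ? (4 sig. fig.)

(4.619e9) / (8.362e3) = 0.55238e6

552400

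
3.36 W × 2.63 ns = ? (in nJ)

8.8368 nJ

3.36 × 2.63e-9 = 8.8368e-9 J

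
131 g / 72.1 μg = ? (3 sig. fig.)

1820000

(131) / (72.1 × 10^-6) = 1.817 × 10^6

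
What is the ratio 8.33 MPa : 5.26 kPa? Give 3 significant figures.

(8.33e6) / (5.26e3) = 1.584e3

1580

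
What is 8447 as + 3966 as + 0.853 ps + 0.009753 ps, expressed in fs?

In fs:
  8447 as = 8447 × 10^-3 fs = 8.447
  3966 as = 3966 × 10^-3 fs = 3.966
  0.853 ps = 0.853 × 10^3 fs = 853
  0.009753 ps = 0.009753 × 10^3 fs = 9.753
Sum: 8.447 + 3.966 + 853 + 9.753 = 875.166

875.166 fs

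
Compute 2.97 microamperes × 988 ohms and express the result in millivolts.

2.97 × 10^-6 × 988 = 2934.36 × 10^-6 V

2.93436 millivolts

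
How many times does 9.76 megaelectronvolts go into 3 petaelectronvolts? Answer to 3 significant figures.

307000000

(3 × 10^15) / (9.76 × 10^6) = 0.3074 × 10^9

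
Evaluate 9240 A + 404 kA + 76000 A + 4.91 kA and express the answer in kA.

494.15 kA

In kA:
  9240 A = 9240 × 10^-3 kA = 9.24
  404 kA → 404
  76000 A = 76000 × 10^-3 kA = 76
  4.91 kA → 4.91
Sum: 9.24 + 404 + 76 + 4.91 = 494.15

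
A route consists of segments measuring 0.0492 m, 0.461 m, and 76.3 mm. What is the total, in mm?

586.5 mm

In mm:
  0.0492 m = 0.0492 × 10³ mm = 49.2
  0.461 m = 0.461 × 10³ mm = 461
  76.3 mm → 76.3
Sum: 49.2 + 461 + 76.3 = 586.5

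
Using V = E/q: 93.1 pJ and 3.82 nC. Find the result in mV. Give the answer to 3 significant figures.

24.4 mV

(93.1 × 10^-12) / (3.82 × 10^-9) = 24.372 × 10^-3 V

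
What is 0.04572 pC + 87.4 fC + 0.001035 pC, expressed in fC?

134.155 fC

In fC:
  0.04572 pC = 0.04572 × 10³ fC = 45.72
  87.4 fC → 87.4
  0.001035 pC = 0.001035 × 10³ fC = 1.035
Sum: 45.72 + 87.4 + 1.035 = 134.155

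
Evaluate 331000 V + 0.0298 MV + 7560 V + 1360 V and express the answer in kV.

In kV:
  331000 V = 331000e-3 kV = 331
  0.0298 MV = 0.0298e3 kV = 29.8
  7560 V = 7560e-3 kV = 7.56
  1360 V = 1360e-3 kV = 1.36
Sum: 331 + 29.8 + 7.56 + 1.36 = 369.72

369.72 kV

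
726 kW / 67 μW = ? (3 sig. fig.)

(726 × 10^3) / (67 × 10^-6) = 10.84 × 10^9

10800000000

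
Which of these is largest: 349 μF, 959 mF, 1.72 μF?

959 mF

349 μF = 0.000349 F
959 mF = 0.959 F
1.72 μF = 0.00000172 F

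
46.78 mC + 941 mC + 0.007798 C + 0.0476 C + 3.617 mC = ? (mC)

1046.795 mC

In mC:
  46.78 mC → 46.78
  941 mC → 941
  0.007798 C = 0.007798e3 mC = 7.798
  0.0476 C = 0.0476e3 mC = 47.6
  3.617 mC → 3.617
Sum: 46.78 + 941 + 7.798 + 47.6 + 3.617 = 1046.795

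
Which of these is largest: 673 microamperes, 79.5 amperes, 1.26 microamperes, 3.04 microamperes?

673 microamperes = 0.000673 amperes
79.5 amperes = 79.5 amperes
1.26 microamperes = 0.00000126 amperes
3.04 microamperes = 0.00000304 amperes

79.5 amperes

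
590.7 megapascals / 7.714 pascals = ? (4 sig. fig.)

76580000

(590.7e6) / (7.714) = 76.575e6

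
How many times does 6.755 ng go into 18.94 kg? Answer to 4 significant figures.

(18.94 × 10^3) / (6.755 × 10^-9) = 2.8038 × 10^12

2804000000000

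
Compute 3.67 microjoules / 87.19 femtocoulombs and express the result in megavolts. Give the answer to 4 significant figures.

(3.67 × 10^-6) / (87.19 × 10^-15) = 0.042092 × 10^9 V

42.09 megavolts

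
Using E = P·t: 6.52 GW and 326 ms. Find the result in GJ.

6.52 × 10⁹ × 326 × 10⁻³ = 2125.52 × 10⁶ J

2.12552 GJ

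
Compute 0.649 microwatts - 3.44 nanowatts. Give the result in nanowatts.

645.56 nanowatts

In nanowatts:
  0.649 microwatts = 0.649 × 10³ nanowatts = 649
  3.44 nanowatts → 3.44
Difference: 649 - 3.44 = 645.56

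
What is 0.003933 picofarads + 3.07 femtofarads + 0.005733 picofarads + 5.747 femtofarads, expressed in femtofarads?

18.483 femtofarads

In femtofarads:
  0.003933 picofarads = 0.003933e3 femtofarads = 3.933
  3.07 femtofarads → 3.07
  0.005733 picofarads = 0.005733e3 femtofarads = 5.733
  5.747 femtofarads → 5.747
Sum: 3.933 + 3.07 + 5.733 + 5.747 = 18.483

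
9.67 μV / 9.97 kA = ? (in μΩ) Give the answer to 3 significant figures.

(9.67 × 10^-6) / (9.97 × 10^3) = 0.96991 × 10^-9 Ω

0.000970 μΩ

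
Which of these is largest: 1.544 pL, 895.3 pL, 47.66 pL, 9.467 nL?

9.467 nL

1.544 pL = 0.000000000001544 L
895.3 pL = 0.0000000008953 L
47.66 pL = 0.00000000004766 L
9.467 nL = 0.000000009467 L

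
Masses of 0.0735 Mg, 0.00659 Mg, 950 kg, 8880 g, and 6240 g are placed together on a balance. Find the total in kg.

In kg:
  0.0735 Mg = 0.0735e3 kg = 73.5
  0.00659 Mg = 0.00659e3 kg = 6.59
  950 kg → 950
  8880 g = 8880e-3 kg = 8.88
  6240 g = 6240e-3 kg = 6.24
Sum: 73.5 + 6.59 + 950 + 8.88 + 6.24 = 1045.21

1045.21 kg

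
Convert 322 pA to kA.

0.000000000000322 kA

pico = 10^-12, kilo = 10^3; factor is 10^-15.
322 × 10^-15 = 0.000000000000322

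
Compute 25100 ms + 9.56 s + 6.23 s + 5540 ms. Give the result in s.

46.43 s

In s:
  25100 ms = 25100 × 10^-3 s = 25.1
  9.56 s → 9.56
  6.23 s → 6.23
  5540 ms = 5540 × 10^-3 s = 5.54
Sum: 25.1 + 9.56 + 6.23 + 5.54 = 46.43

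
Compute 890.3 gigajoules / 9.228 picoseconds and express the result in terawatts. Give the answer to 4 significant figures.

(890.3 × 10^9) / (9.228 × 10^-12) = 96.4781 × 10^21 W

96480000000 terawatts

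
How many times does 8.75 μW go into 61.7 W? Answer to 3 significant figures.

7050000

(61.7) / (8.75 × 10^-6) = 7.051 × 10^6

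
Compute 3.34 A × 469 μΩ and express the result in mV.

1.56646 mV

3.34 × 469 × 10⁻⁶ = 1566.46 × 10⁻⁶ V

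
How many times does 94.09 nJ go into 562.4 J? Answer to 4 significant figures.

(562.4) / (94.09 × 10^-9) = 5.9773 × 10^9

5977000000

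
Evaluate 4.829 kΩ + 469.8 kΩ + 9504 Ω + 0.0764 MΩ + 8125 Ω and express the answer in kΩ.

In kΩ:
  4.829 kΩ → 4.829
  469.8 kΩ → 469.8
  9504 Ω = 9504e-3 kΩ = 9.504
  0.0764 MΩ = 0.0764e3 kΩ = 76.4
  8125 Ω = 8125e-3 kΩ = 8.125
Sum: 4.829 + 469.8 + 9.504 + 76.4 + 8.125 = 568.658

568.658 kΩ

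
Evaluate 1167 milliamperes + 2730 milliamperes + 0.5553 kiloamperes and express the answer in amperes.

559.197 amperes

In amperes:
  1167 milliamperes = 1167e-3 amperes = 1.167
  2730 milliamperes = 2730e-3 amperes = 2.73
  0.5553 kiloamperes = 0.5553e3 amperes = 555.3
Sum: 1.167 + 2.73 + 555.3 = 559.197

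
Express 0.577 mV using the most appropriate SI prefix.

577 μV

= 577 × 10⁻⁶ V; 10⁻⁶ is micro.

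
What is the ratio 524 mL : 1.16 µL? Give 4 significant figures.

(524 × 10^-3) / (1.16 × 10^-6) = 451.72 × 10^3

451700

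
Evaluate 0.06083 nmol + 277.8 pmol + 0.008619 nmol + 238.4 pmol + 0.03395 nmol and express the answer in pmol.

In pmol:
  0.06083 nmol = 0.06083e3 pmol = 60.83
  277.8 pmol → 277.8
  0.008619 nmol = 0.008619e3 pmol = 8.619
  238.4 pmol → 238.4
  0.03395 nmol = 0.03395e3 pmol = 33.95
Sum: 60.83 + 277.8 + 8.619 + 238.4 + 33.95 = 619.599

619.599 pmol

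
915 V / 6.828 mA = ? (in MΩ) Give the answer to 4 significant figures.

0.1340 MΩ

(915) / (6.828 × 10⁻³) = 134.007 × 10³ Ω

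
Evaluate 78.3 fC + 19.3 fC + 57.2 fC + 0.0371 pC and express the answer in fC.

In fC:
  78.3 fC → 78.3
  19.3 fC → 19.3
  57.2 fC → 57.2
  0.0371 pC = 0.0371 × 10³ fC = 37.1
Sum: 78.3 + 19.3 + 57.2 + 37.1 = 191.9

191.9 fC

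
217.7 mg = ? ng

milli = 10^-3, nano = 10^-9; factor is 10^6.
217.7 × 10^6 = 217700000

217700000 ng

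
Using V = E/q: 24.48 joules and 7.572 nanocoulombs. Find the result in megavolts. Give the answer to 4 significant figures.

3233 megavolts

(24.48) / (7.572 × 10^-9) = 3.23296 × 10^9 V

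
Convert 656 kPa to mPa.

656000000 mPa

kilo = 10^3, milli = 10^-3; factor is 10^6.
656 × 10^6 = 656000000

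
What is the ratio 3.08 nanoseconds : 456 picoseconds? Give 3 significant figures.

(3.08 × 10^-9) / (456 × 10^-12) = 0.006754 × 10^3

6.75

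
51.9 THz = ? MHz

51900000 MHz

tera = 10^12, mega = 10^6; factor is 10^6.
51.9 × 10^6 = 51900000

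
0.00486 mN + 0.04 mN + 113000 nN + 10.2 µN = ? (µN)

In µN:
  0.00486 mN = 0.00486 × 10³ µN = 4.86
  0.04 mN = 0.04 × 10³ µN = 40
  113000 nN = 113000 × 10⁻³ µN = 113
  10.2 µN → 10.2
Sum: 4.86 + 40 + 113 + 10.2 = 168.06

168.06 µN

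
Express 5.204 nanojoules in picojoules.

5204 picojoules

nano = 10⁻⁹, pico = 10⁻¹²; factor is 10³.
5.204 × 10³ = 5204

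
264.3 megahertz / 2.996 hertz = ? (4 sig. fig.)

(264.3 × 10^6) / (2.996) = 88.218 × 10^6

88220000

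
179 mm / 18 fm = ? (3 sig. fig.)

(179 × 10^-3) / (18 × 10^-15) = 9.944 × 10^12

9940000000000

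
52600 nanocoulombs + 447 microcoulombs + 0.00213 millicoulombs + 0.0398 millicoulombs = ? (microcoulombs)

541.53 microcoulombs

In microcoulombs:
  52600 nanocoulombs = 52600 × 10⁻³ microcoulombs = 52.6
  447 microcoulombs → 447
  0.00213 millicoulombs = 0.00213 × 10³ microcoulombs = 2.13
  0.0398 millicoulombs = 0.0398 × 10³ microcoulombs = 39.8
Sum: 52.6 + 447 + 2.13 + 39.8 = 541.53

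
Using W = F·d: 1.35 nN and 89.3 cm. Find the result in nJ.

1.20555 nJ

1.35 × 10⁻⁹ × 89.3 × 10⁻² = 120.555 × 10⁻¹¹ J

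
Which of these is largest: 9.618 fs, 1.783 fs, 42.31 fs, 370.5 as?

9.618 fs = 0.000000000000009618 s
1.783 fs = 0.000000000000001783 s
42.31 fs = 0.00000000000004231 s
370.5 as = 0.0000000000000003705 s

42.31 fs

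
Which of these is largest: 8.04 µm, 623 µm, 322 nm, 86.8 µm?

623 µm

8.04 µm = 0.00000804 m
623 µm = 0.000623 m
322 nm = 0.000000322 m
86.8 µm = 0.0000868 m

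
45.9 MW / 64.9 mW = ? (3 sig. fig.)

707000000

(45.9 × 10^6) / (64.9 × 10^-3) = 0.7072 × 10^9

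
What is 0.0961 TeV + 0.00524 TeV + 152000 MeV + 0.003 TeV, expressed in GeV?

256.34 GeV

In GeV:
  0.0961 TeV = 0.0961 × 10³ GeV = 96.1
  0.00524 TeV = 0.00524 × 10³ GeV = 5.24
  152000 MeV = 152000 × 10⁻³ GeV = 152
  0.003 TeV = 0.003 × 10³ GeV = 3
Sum: 96.1 + 5.24 + 152 + 3 = 256.34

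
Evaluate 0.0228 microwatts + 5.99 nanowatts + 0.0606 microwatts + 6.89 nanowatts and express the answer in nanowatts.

96.28 nanowatts

In nanowatts:
  0.0228 microwatts = 0.0228 × 10^3 nanowatts = 22.8
  5.99 nanowatts → 5.99
  0.0606 microwatts = 0.0606 × 10^3 nanowatts = 60.6
  6.89 nanowatts → 6.89
Sum: 22.8 + 5.99 + 60.6 + 6.89 = 96.28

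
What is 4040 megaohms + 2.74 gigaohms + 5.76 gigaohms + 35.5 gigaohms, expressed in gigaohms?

In gigaohms:
  4040 megaohms = 4040e-3 gigaohms = 4.04
  2.74 gigaohms → 2.74
  5.76 gigaohms → 5.76
  35.5 gigaohms → 35.5
Sum: 4.04 + 2.74 + 5.76 + 35.5 = 48.04

48.04 gigaohms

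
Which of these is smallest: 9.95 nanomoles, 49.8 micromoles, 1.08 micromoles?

9.95 nanomoles = 0.00000000995 moles
49.8 micromoles = 0.0000498 moles
1.08 micromoles = 0.00000108 moles

9.95 nanomoles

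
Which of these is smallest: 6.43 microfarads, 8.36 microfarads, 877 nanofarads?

877 nanofarads

6.43 microfarads = 0.00000643 farads
8.36 microfarads = 0.00000836 farads
877 nanofarads = 0.000000877 farads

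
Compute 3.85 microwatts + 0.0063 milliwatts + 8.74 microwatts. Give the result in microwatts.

In microwatts:
  3.85 microwatts → 3.85
  0.0063 milliwatts = 0.0063e3 microwatts = 6.3
  8.74 microwatts → 8.74
Sum: 3.85 + 6.3 + 8.74 = 18.89

18.89 microwatts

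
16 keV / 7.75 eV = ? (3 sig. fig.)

(16e3) / (7.75) = 2.065e3

2060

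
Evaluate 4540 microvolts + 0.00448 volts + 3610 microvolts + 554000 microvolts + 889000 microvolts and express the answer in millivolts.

1455.63 millivolts

In millivolts:
  4540 microvolts = 4540 × 10⁻³ millivolts = 4.54
  0.00448 volts = 0.00448 × 10³ millivolts = 4.48
  3610 microvolts = 3610 × 10⁻³ millivolts = 3.61
  554000 microvolts = 554000 × 10⁻³ millivolts = 554
  889000 microvolts = 889000 × 10⁻³ millivolts = 889
Sum: 4.54 + 4.48 + 3.61 + 554 + 889 = 1455.63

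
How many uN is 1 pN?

pico = 10⁻¹², micro = 10⁻⁶; factor is 10⁻⁶.
1 × 10⁻⁶ = 0.000001

0.000001 uN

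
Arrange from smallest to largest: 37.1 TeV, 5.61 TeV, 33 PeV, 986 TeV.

5.61 TeV < 37.1 TeV < 986 TeV < 33 PeV

37.1 TeV = 37100000000000 eV
5.61 TeV = 5610000000000 eV
33 PeV = 33000000000000000 eV
986 TeV = 986000000000000 eV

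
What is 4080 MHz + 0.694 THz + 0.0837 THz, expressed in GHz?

In GHz:
  4080 MHz = 4080 × 10^-3 GHz = 4.08
  0.694 THz = 0.694 × 10^3 GHz = 694
  0.0837 THz = 0.0837 × 10^3 GHz = 83.7
Sum: 4.08 + 694 + 83.7 = 781.78

781.78 GHz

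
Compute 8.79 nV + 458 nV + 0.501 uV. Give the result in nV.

967.79 nV

In nV:
  8.79 nV → 8.79
  458 nV → 458
  0.501 uV = 0.501e3 nV = 501
Sum: 8.79 + 458 + 501 = 967.79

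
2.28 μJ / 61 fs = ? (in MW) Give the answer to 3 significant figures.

(2.28 × 10^-6) / (61 × 10^-15) = 0.037377 × 10^9 W

37.4 MW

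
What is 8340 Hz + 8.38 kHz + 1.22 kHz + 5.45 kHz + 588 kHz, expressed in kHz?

In kHz:
  8340 Hz = 8340 × 10^-3 kHz = 8.34
  8.38 kHz → 8.38
  1.22 kHz → 1.22
  5.45 kHz → 5.45
  588 kHz → 588
Sum: 8.34 + 8.38 + 1.22 + 5.45 + 588 = 611.39

611.39 kHz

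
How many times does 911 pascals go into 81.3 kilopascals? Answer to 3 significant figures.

(81.3 × 10^3) / (911) = 0.08924 × 10^3

89.2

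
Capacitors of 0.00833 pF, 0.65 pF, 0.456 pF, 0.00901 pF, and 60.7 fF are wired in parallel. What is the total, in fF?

1184.04 fF

In fF:
  0.00833 pF = 0.00833 × 10^3 fF = 8.33
  0.65 pF = 0.65 × 10^3 fF = 650
  0.456 pF = 0.456 × 10^3 fF = 456
  0.00901 pF = 0.00901 × 10^3 fF = 9.01
  60.7 fF → 60.7
Sum: 8.33 + 650 + 456 + 9.01 + 60.7 = 1184.04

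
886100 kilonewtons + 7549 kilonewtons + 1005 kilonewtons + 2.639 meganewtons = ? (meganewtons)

In meganewtons:
  886100 kilonewtons = 886100 × 10^-3 meganewtons = 886.1
  7549 kilonewtons = 7549 × 10^-3 meganewtons = 7.549
  1005 kilonewtons = 1005 × 10^-3 meganewtons = 1.005
  2.639 meganewtons → 2.639
Sum: 886.1 + 7.549 + 1.005 + 2.639 = 897.293

897.293 meganewtons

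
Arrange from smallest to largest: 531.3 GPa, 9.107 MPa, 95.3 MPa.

9.107 MPa < 95.3 MPa < 531.3 GPa

531.3 GPa = 531300000000 Pa
9.107 MPa = 9107000 Pa
95.3 MPa = 95300000 Pa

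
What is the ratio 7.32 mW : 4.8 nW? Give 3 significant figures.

(7.32 × 10^-3) / (4.8 × 10^-9) = 1.525 × 10^6

1520000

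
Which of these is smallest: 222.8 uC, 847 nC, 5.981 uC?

847 nC

222.8 uC = 0.0002228 C
847 nC = 0.000000847 C
5.981 uC = 0.000005981 C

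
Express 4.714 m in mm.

4714 mm

(no prefix) = 10⁰, milli = 10⁻³; factor is 10³.
4.714 × 10³ = 4714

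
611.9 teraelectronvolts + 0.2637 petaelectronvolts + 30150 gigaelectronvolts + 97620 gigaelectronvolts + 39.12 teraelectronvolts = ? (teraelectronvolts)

1042.49 teraelectronvolts

In teraelectronvolts:
  611.9 teraelectronvolts → 611.9
  0.2637 petaelectronvolts = 0.2637 × 10^3 teraelectronvolts = 263.7
  30150 gigaelectronvolts = 30150 × 10^-3 teraelectronvolts = 30.15
  97620 gigaelectronvolts = 97620 × 10^-3 teraelectronvolts = 97.62
  39.12 teraelectronvolts → 39.12
Sum: 611.9 + 263.7 + 30.15 + 97.62 + 39.12 = 1042.49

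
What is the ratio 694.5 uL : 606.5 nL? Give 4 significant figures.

(694.5 × 10⁻⁶) / (606.5 × 10⁻⁹) = 1.1451 × 10³

1145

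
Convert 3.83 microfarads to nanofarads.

3830 nanofarads

micro = 10⁻⁶, nano = 10⁻⁹; factor is 10³.
3.83 × 10³ = 3830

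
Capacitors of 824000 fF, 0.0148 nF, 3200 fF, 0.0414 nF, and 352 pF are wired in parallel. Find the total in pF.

1235.4 pF

In pF:
  824000 fF = 824000e-3 pF = 824
  0.0148 nF = 0.0148e3 pF = 14.8
  3200 fF = 3200e-3 pF = 3.2
  0.0414 nF = 0.0414e3 pF = 41.4
  352 pF → 352
Sum: 824 + 14.8 + 3.2 + 41.4 + 352 = 1235.4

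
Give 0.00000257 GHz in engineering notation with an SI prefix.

2.57 kHz

= 2.57e3 Hz; 1e3 is kilo.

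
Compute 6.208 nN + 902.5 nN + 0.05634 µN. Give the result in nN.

In nN:
  6.208 nN → 6.208
  902.5 nN → 902.5
  0.05634 µN = 0.05634 × 10^3 nN = 56.34
Sum: 6.208 + 902.5 + 56.34 = 965.048

965.048 nN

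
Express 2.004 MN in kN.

2004 kN

mega = 1e6, kilo = 1e3; factor is 1e3.
2.004 × 1e3 = 2004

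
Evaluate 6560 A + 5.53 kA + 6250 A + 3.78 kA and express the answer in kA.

In kA:
  6560 A = 6560e-3 kA = 6.56
  5.53 kA → 5.53
  6250 A = 6250e-3 kA = 6.25
  3.78 kA → 3.78
Sum: 6.56 + 5.53 + 6.25 + 3.78 = 22.12

22.12 kA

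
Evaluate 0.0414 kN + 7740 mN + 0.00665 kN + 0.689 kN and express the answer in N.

In N:
  0.0414 kN = 0.0414 × 10³ N = 41.4
  7740 mN = 7740 × 10⁻³ N = 7.74
  0.00665 kN = 0.00665 × 10³ N = 6.65
  0.689 kN = 0.689 × 10³ N = 689
Sum: 41.4 + 7.74 + 6.65 + 689 = 744.79

744.79 N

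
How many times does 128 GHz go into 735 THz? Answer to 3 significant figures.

5740

(735 × 10^12) / (128 × 10^9) = 5.742 × 10^3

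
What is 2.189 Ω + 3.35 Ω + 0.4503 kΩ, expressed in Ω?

455.839 Ω

In Ω:
  2.189 Ω → 2.189
  3.35 Ω → 3.35
  0.4503 kΩ = 0.4503 × 10³ Ω = 450.3
Sum: 2.189 + 3.35 + 450.3 = 455.839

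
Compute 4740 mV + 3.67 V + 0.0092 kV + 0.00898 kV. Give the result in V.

In V:
  4740 mV = 4740 × 10⁻³ V = 4.74
  3.67 V → 3.67
  0.0092 kV = 0.0092 × 10³ V = 9.2
  0.00898 kV = 0.00898 × 10³ V = 8.98
Sum: 4.74 + 3.67 + 9.2 + 8.98 = 26.59

26.59 V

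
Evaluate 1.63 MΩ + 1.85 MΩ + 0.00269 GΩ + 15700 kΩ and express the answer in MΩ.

In MΩ:
  1.63 MΩ → 1.63
  1.85 MΩ → 1.85
  0.00269 GΩ = 0.00269 × 10^3 MΩ = 2.69
  15700 kΩ = 15700 × 10^-3 MΩ = 15.7
Sum: 1.63 + 1.85 + 2.69 + 15.7 = 21.87

21.87 MΩ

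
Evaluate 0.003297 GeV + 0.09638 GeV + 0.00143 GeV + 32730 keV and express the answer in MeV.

133.837 MeV

In MeV:
  0.003297 GeV = 0.003297 × 10^3 MeV = 3.297
  0.09638 GeV = 0.09638 × 10^3 MeV = 96.38
  0.00143 GeV = 0.00143 × 10^3 MeV = 1.43
  32730 keV = 32730 × 10^-3 MeV = 32.73
Sum: 3.297 + 96.38 + 1.43 + 32.73 = 133.837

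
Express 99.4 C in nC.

(no prefix) = 10⁰, nano = 10⁻⁹; factor is 10⁹.
99.4 × 10⁹ = 99400000000

99400000000 nC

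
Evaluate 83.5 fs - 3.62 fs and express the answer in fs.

79.88 fs

In fs:
  83.5 fs → 83.5
  3.62 fs → 3.62
Difference: 83.5 - 3.62 = 79.88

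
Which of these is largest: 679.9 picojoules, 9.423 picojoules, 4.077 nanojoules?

679.9 picojoules = 0.0000000006799 joules
9.423 picojoules = 0.000000000009423 joules
4.077 nanojoules = 0.000000004077 joules

4.077 nanojoules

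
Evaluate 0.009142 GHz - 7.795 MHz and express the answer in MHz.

1.347 MHz

In MHz:
  0.009142 GHz = 0.009142 × 10^3 MHz = 9.142
  7.795 MHz → 7.795
Difference: 9.142 - 7.795 = 1.347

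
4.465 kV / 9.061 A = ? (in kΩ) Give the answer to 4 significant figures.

0.4928 kΩ

(4.465 × 10³) / (9.061) = 0.492771 × 10³ Ω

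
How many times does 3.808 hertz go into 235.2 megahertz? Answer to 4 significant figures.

61760000

(235.2e6) / (3.808) = 61.765e6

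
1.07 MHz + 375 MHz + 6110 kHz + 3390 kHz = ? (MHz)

In MHz:
  1.07 MHz → 1.07
  375 MHz → 375
  6110 kHz = 6110e-3 MHz = 6.11
  3390 kHz = 3390e-3 MHz = 3.39
Sum: 1.07 + 375 + 6.11 + 3.39 = 385.57

385.57 MHz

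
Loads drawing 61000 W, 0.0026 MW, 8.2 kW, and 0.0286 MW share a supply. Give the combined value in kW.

100.4 kW

In kW:
  61000 W = 61000 × 10^-3 kW = 61
  0.0026 MW = 0.0026 × 10^3 kW = 2.6
  8.2 kW → 8.2
  0.0286 MW = 0.0286 × 10^3 kW = 28.6
Sum: 61 + 2.6 + 8.2 + 28.6 = 100.4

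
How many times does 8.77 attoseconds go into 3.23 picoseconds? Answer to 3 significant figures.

(3.23e-12) / (8.77e-18) = 0.3683e6

368000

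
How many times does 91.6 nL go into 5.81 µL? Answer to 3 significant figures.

(5.81 × 10^-6) / (91.6 × 10^-9) = 0.06343 × 10^3

63.4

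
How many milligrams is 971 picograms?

pico = 1e-12, milli = 1e-3; factor is 1e-9.
971 × 1e-9 = 0.000000971

0.000000971 milligrams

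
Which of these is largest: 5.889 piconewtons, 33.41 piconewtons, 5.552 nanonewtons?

5.552 nanonewtons

5.889 piconewtons = 0.000000000005889 newtons
33.41 piconewtons = 0.00000000003341 newtons
5.552 nanonewtons = 0.000000005552 newtons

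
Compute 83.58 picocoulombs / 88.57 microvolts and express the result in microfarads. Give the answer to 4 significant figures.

(83.58 × 10^-12) / (88.57 × 10^-6) = 0.94366 × 10^-6 F

0.9437 microfarads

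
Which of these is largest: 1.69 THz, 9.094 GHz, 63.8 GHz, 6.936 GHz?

1.69 THz

1.69 THz = 1690000000000 Hz
9.094 GHz = 9094000000 Hz
63.8 GHz = 63800000000 Hz
6.936 GHz = 6936000000 Hz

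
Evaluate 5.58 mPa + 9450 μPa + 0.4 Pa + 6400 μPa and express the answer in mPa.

421.43 mPa

In mPa:
  5.58 mPa → 5.58
  9450 μPa = 9450 × 10⁻³ mPa = 9.45
  0.4 Pa = 0.4 × 10³ mPa = 400
  6400 μPa = 6400 × 10⁻³ mPa = 6.4
Sum: 5.58 + 9.45 + 400 + 6.4 = 421.43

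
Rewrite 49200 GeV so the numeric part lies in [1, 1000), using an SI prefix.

49.2 TeV

= 49.2 × 10¹² eV; 10¹² is tera.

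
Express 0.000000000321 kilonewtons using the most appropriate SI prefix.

321 nanonewtons

= 321e-9 newtons; 1e-9 is nano.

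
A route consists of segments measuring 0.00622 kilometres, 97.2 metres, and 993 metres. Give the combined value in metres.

In metres:
  0.00622 kilometres = 0.00622e3 metres = 6.22
  97.2 metres → 97.2
  993 metres → 993
Sum: 6.22 + 97.2 + 993 = 1096.42

1096.42 metres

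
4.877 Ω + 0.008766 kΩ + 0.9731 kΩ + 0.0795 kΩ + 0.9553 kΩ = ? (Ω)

2021.543 Ω

In Ω:
  4.877 Ω → 4.877
  0.008766 kΩ = 0.008766 × 10³ Ω = 8.766
  0.9731 kΩ = 0.9731 × 10³ Ω = 973.1
  0.0795 kΩ = 0.0795 × 10³ Ω = 79.5
  0.9553 kΩ = 0.9553 × 10³ Ω = 955.3
Sum: 4.877 + 8.766 + 973.1 + 79.5 + 955.3 = 2021.543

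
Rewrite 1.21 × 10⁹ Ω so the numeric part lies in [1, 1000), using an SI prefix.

= 1.21 × 10⁹ Ω; 10⁹ is giga.

1.21 GΩ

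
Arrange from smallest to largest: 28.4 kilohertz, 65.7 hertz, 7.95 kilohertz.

28.4 kilohertz = 28400 hertz
65.7 hertz = 65.7 hertz
7.95 kilohertz = 7950 hertz

65.7 hertz < 7.95 kilohertz < 28.4 kilohertz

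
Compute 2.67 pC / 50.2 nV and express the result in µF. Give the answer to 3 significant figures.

(2.67e-12) / (50.2e-9) = 0.053187e-3 F

53.2 µF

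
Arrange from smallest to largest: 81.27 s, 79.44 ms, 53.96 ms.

53.96 ms < 79.44 ms < 81.27 s

81.27 s = 81.27 s
79.44 ms = 0.07944 s
53.96 ms = 0.05396 s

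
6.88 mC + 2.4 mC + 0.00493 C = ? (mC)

In mC:
  6.88 mC → 6.88
  2.4 mC → 2.4
  0.00493 C = 0.00493 × 10^3 mC = 4.93
Sum: 6.88 + 2.4 + 4.93 = 14.21

14.21 mC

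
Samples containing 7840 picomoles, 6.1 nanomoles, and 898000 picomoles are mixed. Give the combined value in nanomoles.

In nanomoles:
  7840 picomoles = 7840 × 10^-3 nanomoles = 7.84
  6.1 nanomoles → 6.1
  898000 picomoles = 898000 × 10^-3 nanomoles = 898
Sum: 7.84 + 6.1 + 898 = 911.94

911.94 nanomoles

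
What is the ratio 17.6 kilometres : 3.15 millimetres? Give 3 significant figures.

(17.6e3) / (3.15e-3) = 5.587e6

5590000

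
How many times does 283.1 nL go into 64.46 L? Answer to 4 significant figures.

(64.46) / (283.1 × 10⁻⁹) = 0.22769 × 10⁹

227700000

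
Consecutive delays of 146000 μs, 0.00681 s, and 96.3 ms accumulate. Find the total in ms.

In ms:
  146000 μs = 146000 × 10⁻³ ms = 146
  0.00681 s = 0.00681 × 10³ ms = 6.81
  96.3 ms → 96.3
Sum: 146 + 6.81 + 96.3 = 249.11

249.11 ms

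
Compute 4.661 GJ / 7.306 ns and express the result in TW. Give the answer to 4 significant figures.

(4.661e9) / (7.306e-9) = 0.637969e18 W

638000 TW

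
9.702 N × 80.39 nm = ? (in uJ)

9.702 × 80.39 × 10^-9 = 779.94378 × 10^-9 J

0.77994378 uJ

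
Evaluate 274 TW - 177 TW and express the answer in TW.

In TW:
  274 TW → 274
  177 TW → 177
Difference: 274 - 177 = 97

97 TW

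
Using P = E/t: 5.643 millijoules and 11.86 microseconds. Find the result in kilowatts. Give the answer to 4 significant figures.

(5.643e-3) / (11.86e-6) = 0.475801e3 W

0.4758 kilowatts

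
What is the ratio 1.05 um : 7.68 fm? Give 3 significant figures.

137000000

(1.05 × 10^-6) / (7.68 × 10^-15) = 0.1367 × 10^9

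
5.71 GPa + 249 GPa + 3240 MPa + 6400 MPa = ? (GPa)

In GPa:
  5.71 GPa → 5.71
  249 GPa → 249
  3240 MPa = 3240e-3 GPa = 3.24
  6400 MPa = 6400e-3 GPa = 6.4
Sum: 5.71 + 249 + 3.24 + 6.4 = 264.35

264.35 GPa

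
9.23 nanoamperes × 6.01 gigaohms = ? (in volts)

9.23 × 10^-9 × 6.01 × 10^9 = 55.4723 V

55.4723 volts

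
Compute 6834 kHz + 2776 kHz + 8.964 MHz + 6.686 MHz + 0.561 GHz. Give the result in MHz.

In MHz:
  6834 kHz = 6834 × 10⁻³ MHz = 6.834
  2776 kHz = 2776 × 10⁻³ MHz = 2.776
  8.964 MHz → 8.964
  6.686 MHz → 6.686
  0.561 GHz = 0.561 × 10³ MHz = 561
Sum: 6.834 + 2.776 + 8.964 + 6.686 + 561 = 586.26

586.26 MHz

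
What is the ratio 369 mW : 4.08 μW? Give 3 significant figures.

90400

(369 × 10⁻³) / (4.08 × 10⁻⁶) = 90.44 × 10³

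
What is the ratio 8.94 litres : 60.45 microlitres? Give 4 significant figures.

147900

(8.94) / (60.45 × 10⁻⁶) = 0.14789 × 10⁶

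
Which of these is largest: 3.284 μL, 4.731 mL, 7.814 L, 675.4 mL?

7.814 L

3.284 μL = 0.000003284 L
4.731 mL = 0.004731 L
7.814 L = 7.814 L
675.4 mL = 0.6754 L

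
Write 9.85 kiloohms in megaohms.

0.00985 megaohms

kilo = 1e3, mega = 1e6; factor is 1e-3.
9.85 × 1e-3 = 0.00985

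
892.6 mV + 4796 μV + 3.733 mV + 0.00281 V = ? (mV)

In mV:
  892.6 mV → 892.6
  4796 μV = 4796e-3 mV = 4.796
  3.733 mV → 3.733
  0.00281 V = 0.00281e3 mV = 2.81
Sum: 892.6 + 4.796 + 3.733 + 2.81 = 903.939

903.939 mV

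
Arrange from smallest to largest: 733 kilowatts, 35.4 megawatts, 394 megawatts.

733 kilowatts = 733000 watts
35.4 megawatts = 35400000 watts
394 megawatts = 394000000 watts

733 kilowatts < 35.4 megawatts < 394 megawatts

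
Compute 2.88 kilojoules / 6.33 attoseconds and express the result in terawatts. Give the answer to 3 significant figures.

(2.88e3) / (6.33e-18) = 0.45498e21 W

455000000 terawatts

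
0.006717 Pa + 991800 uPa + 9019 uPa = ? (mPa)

In mPa:
  0.006717 Pa = 0.006717e3 mPa = 6.717
  991800 uPa = 991800e-3 mPa = 991.8
  9019 uPa = 9019e-3 mPa = 9.019
Sum: 6.717 + 991.8 + 9.019 = 1007.536

1007.536 mPa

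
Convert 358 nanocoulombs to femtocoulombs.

nano = 1e-9, femto = 1e-15; factor is 1e6.
358 × 1e6 = 358000000

358000000 femtocoulombs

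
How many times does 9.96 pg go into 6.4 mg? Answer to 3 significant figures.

(6.4 × 10⁻³) / (9.96 × 10⁻¹²) = 0.6426 × 10⁹

643000000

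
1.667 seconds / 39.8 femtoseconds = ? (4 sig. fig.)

(1.667) / (39.8 × 10^-15) = 0.041884 × 10^15

41880000000000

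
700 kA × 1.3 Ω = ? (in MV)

700e3 × 1.3 = 910e3 V

0.91 MV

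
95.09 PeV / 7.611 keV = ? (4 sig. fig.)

(95.09e15) / (7.611e3) = 12.494e12

12490000000000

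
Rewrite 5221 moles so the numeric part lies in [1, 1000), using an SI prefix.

5.221 kilomoles

= 5.221e3 moles; 1e3 is kilo.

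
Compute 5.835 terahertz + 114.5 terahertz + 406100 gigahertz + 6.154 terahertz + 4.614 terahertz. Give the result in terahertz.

In terahertz:
  5.835 terahertz → 5.835
  114.5 terahertz → 114.5
  406100 gigahertz = 406100 × 10^-3 terahertz = 406.1
  6.154 terahertz → 6.154
  4.614 terahertz → 4.614
Sum: 5.835 + 114.5 + 406.1 + 6.154 + 4.614 = 537.203

537.203 terahertz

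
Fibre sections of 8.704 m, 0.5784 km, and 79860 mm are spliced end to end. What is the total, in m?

In m:
  8.704 m → 8.704
  0.5784 km = 0.5784e3 m = 578.4
  79860 mm = 79860e-3 m = 79.86
Sum: 8.704 + 578.4 + 79.86 = 666.964

666.964 m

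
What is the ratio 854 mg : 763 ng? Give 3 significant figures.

(854e-3) / (763e-9) = 1.119e6

1120000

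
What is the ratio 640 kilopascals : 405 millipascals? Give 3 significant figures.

(640 × 10^3) / (405 × 10^-3) = 1.58 × 10^6

1580000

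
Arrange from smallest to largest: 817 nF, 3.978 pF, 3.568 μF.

3.978 pF < 817 nF < 3.568 μF

817 nF = 0.000000817 F
3.978 pF = 0.000000000003978 F
3.568 μF = 0.000003568 F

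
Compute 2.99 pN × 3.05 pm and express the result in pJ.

0.0000000000091195 pJ

2.99 × 10⁻¹² × 3.05 × 10⁻¹² = 9.1195 × 10⁻²⁴ J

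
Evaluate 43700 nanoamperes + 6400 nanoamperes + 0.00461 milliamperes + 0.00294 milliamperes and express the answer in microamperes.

In microamperes:
  43700 nanoamperes = 43700 × 10^-3 microamperes = 43.7
  6400 nanoamperes = 6400 × 10^-3 microamperes = 6.4
  0.00461 milliamperes = 0.00461 × 10^3 microamperes = 4.61
  0.00294 milliamperes = 0.00294 × 10^3 microamperes = 2.94
Sum: 43.7 + 6.4 + 4.61 + 2.94 = 57.65

57.65 microamperes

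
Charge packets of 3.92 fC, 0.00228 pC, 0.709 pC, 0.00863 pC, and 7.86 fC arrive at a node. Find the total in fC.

In fC:
  3.92 fC → 3.92
  0.00228 pC = 0.00228 × 10³ fC = 2.28
  0.709 pC = 0.709 × 10³ fC = 709
  0.00863 pC = 0.00863 × 10³ fC = 8.63
  7.86 fC → 7.86
Sum: 3.92 + 2.28 + 709 + 8.63 + 7.86 = 731.69

731.69 fC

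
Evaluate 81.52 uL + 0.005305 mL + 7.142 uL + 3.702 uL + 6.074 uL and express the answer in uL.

In uL:
  81.52 uL → 81.52
  0.005305 mL = 0.005305e3 uL = 5.305
  7.142 uL → 7.142
  3.702 uL → 3.702
  6.074 uL → 6.074
Sum: 81.52 + 5.305 + 7.142 + 3.702 + 6.074 = 103.743

103.743 uL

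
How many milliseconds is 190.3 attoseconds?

atto = 1e-18, milli = 1e-3; factor is 1e-15.
190.3 × 1e-15 = 0.0000000000001903

0.0000000000001903 milliseconds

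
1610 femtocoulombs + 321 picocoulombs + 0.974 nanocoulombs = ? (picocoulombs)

In picocoulombs:
  1610 femtocoulombs = 1610 × 10^-3 picocoulombs = 1.61
  321 picocoulombs → 321
  0.974 nanocoulombs = 0.974 × 10^3 picocoulombs = 974
Sum: 1.61 + 321 + 974 = 1296.61

1296.61 picocoulombs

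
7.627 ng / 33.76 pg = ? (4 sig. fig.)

225.9

(7.627e-9) / (33.76e-12) = 0.22592e3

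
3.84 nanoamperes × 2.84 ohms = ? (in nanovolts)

10.9056 nanovolts

3.84 × 10⁻⁹ × 2.84 = 10.9056 × 10⁻⁹ V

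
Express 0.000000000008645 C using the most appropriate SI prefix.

8.645 pC

= 8.645 × 10^-12 C; 10^-12 is pico.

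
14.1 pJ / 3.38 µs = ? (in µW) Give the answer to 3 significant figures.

4.17 µW

(14.1 × 10⁻¹²) / (3.38 × 10⁻⁶) = 4.1716 × 10⁻⁶ W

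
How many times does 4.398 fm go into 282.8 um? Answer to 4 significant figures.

64300000000

(282.8 × 10^-6) / (4.398 × 10^-15) = 64.302 × 10^9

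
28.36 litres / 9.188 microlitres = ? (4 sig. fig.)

3087000

(28.36) / (9.188 × 10⁻⁶) = 3.0866 × 10⁶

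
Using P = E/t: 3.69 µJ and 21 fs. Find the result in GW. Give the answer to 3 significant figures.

0.176 GW

(3.69 × 10⁻⁶) / (21 × 10⁻¹⁵) = 0.17571 × 10⁹ W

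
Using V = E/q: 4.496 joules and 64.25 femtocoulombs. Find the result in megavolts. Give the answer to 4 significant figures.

(4.496) / (64.25 × 10^-15) = 0.0699767 × 10^15 V

69980000 megavolts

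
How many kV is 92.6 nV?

0.0000000000926 kV

nano = 10⁻⁹, kilo = 10³; factor is 10⁻¹².
92.6 × 10⁻¹² = 0.0000000000926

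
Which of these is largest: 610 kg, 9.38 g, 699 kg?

610 kg = 610000 g
9.38 g = 9.38 g
699 kg = 699000 g

699 kg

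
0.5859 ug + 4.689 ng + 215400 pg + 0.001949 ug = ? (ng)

In ng:
  0.5859 ug = 0.5859e3 ng = 585.9
  4.689 ng → 4.689
  215400 pg = 215400e-3 ng = 215.4
  0.001949 ug = 0.001949e3 ng = 1.949
Sum: 585.9 + 4.689 + 215.4 + 1.949 = 807.938

807.938 ng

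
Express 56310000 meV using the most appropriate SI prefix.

= 56.31e3 eV; 1e3 is kilo.

56.31 keV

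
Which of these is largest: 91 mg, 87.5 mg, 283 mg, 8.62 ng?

91 mg = 0.091 g
87.5 mg = 0.0875 g
283 mg = 0.283 g
8.62 ng = 0.00000000862 g

283 mg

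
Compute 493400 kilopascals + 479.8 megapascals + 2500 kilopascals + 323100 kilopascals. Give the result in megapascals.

1298.8 megapascals

In megapascals:
  493400 kilopascals = 493400e-3 megapascals = 493.4
  479.8 megapascals → 479.8
  2500 kilopascals = 2500e-3 megapascals = 2.5
  323100 kilopascals = 323100e-3 megapascals = 323.1
Sum: 493.4 + 479.8 + 2.5 + 323.1 = 1298.8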